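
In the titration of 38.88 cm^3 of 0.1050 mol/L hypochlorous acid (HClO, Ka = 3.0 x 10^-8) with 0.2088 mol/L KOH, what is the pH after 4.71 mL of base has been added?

7.02

Initial n(HClO) = 0.1050 x 0.03888 = 0.004082 mol.
n(KOH) added = 0.2088 x 0.004710 = 0.0009834 mol, converting that many moles of HClO to ClO-.
Remaining n(HClO) = 0.003099 mol; n(ClO-) = 0.0009834 mol.
By Henderson-Hasselbalch, pH = pKa + log([A^-]/[HA]) = 7.52 + log(0.0009834/0.003099) = 7.52 + (-0.50) = 7.02.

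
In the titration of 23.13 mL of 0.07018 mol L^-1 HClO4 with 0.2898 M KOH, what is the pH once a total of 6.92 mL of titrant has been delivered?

12.10

n(acid) = 0.07018 x 0.02313 = 0.001623 mol; n(KOH) added = 0.2898 x 0.006920 = 0.002005 mol.
Base is in excess by 0.002005 - 0.001623 = 0.0003822 mol in a total volume of 0.03005 L.
[OH^-] = 0.0003822/0.03005 = 0.01272 M, so pOH = 1.90 and pH = 14.00 - 1.90 = 12.10.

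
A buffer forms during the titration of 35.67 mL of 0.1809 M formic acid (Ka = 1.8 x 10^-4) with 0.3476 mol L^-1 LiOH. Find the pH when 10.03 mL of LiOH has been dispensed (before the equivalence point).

Initial n(HCOOH) = 0.1809 x 0.03567 = 0.006453 mol.
n(LiOH) added = 0.3476 x 0.01003 = 0.003486 mol, converting that many moles of HCOOH to HCOO-.
Remaining n(HCOOH) = 0.002966 mol; n(HCOO-) = 0.003486 mol.
By Henderson-Hasselbalch, pH = pKa + log([A^-]/[HA]) = 3.74 + log(0.003486/0.002966) = 3.74 + (+0.07) = 3.81.

3.81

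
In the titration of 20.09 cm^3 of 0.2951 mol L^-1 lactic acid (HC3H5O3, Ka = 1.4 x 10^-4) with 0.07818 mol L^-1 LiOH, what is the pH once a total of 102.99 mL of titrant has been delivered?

n(acid) = 0.2951 x 0.02009 = 0.005929 mol; n(LiOH) added = 0.07818 x 0.1030 = 0.008052 mol.
Base is in excess by 0.008052 - 0.005929 = 0.002123 mol in a total volume of 0.1231 L.
[OH^-] = 0.002123/0.1231 = 0.01725 M, so pOH = 1.76 and pH = 14.00 - 1.76 = 12.24.

12.24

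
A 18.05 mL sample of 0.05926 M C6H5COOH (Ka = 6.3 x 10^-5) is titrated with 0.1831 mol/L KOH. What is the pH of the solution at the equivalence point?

n(C6H5COOH) = 0.05926 x 0.01805 = 0.001070 mol; V(KOH) at equivalence = 0.001070/0.1831 = 0.005842 L.
At equivalence all the acid is converted to C6H5COO-; total volume = 0.01805 + 0.005842 = 0.02389 L, so [C6H5COO-] = 0.001070/0.02389 = 0.04477 M.
Kb = Kw/Ka = 1.0e-14 / 6.3 x 10^-5 = 1.59e-10.
[OH^-] = sqrt(Kb x [C6H5COO-]) = sqrt(1.59e-10 x 0.04477) = 2.67e-6 M.
pOH = 5.57, so pH = 14.00 - 5.57 = 8.43.

8.43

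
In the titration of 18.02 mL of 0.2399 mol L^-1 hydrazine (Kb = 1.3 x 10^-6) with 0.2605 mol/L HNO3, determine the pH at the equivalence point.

4.51

n(N2H4) = 0.2399 x 0.01802 = 0.004323 mol; V(HNO3) at equivalence = 0.004323/0.2605 = 0.01660 L.
At equivalence the base is fully converted to N2H5+; total volume = 0.03462 L, so [N2H5+] = 0.004323/0.03462 = 0.1249 M.
Ka(N2H5+) = Kw/Kb = 1.0e-14 / 1.3 x 10^-6 = 7.69e-9.
[H^+] = sqrt(Ka x [N2H5+]) = sqrt(7.69e-9 x 0.1249) = 3.10e-5 M.
pH = -log(3.10e-5) = 4.51.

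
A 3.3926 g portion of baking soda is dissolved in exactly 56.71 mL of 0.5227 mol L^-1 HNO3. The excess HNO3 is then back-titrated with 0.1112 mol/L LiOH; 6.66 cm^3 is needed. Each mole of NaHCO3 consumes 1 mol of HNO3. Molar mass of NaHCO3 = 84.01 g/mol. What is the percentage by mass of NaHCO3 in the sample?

71.6%

Total n(HNO3) added = 0.5227 x 0.05671 = 0.02964 mol.
n(LiOH) used = 0.1112 x 0.006660 = 0.0007406 mol, which equals the excess n(HNO3).
So n(HNO3) consumed by the sample = 0.02964 - 0.0007406 = 0.02890 mol.
n(NaHCO3) = 0.02890 / 1 = 0.02890 mol.
mass NaHCO3 = 0.02890 x 84.01 = 2.428 g, so %NaHCO3 = 2.428/3.3926 x 100 = 71.6%.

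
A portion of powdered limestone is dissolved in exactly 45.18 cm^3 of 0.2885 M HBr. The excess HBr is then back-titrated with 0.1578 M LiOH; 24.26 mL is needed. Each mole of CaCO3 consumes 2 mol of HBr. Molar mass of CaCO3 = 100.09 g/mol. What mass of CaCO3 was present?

Total n(HBr) added = 0.2885 x 0.04518 = 0.01303 mol.
n(LiOH) used = 0.1578 x 0.02426 = 0.003828 mol, which equals the excess n(HBr).
So n(HBr) consumed by the sample = 0.01303 - 0.003828 = 0.009206 mol.
n(CaCO3) = 0.009206 / 2 = 0.004603 mol.
mass = 0.004603 mol x 100.09 g/mol = 0.461 g.

0.461 g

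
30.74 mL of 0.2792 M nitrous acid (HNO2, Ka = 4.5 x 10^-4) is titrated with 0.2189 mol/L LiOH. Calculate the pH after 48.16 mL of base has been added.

12.40

n(acid) = 0.2792 x 0.03074 = 0.008583 mol; n(LiOH) added = 0.2189 x 0.04816 = 0.01054 mol.
Base is in excess by 0.01054 - 0.008583 = 0.001960 mol in a total volume of 0.07890 L.
[OH^-] = 0.001960/0.07890 = 0.02484 M, so pOH = 1.60 and pH = 14.00 - 1.60 = 12.40.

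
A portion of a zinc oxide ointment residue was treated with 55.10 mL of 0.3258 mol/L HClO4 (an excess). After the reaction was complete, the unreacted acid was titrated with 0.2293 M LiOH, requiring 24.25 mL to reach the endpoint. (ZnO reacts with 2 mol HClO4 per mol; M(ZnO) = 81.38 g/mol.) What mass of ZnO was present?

Total n(HClO4) added = 0.3258 x 0.05510 = 0.01795 mol.
n(LiOH) used = 0.2293 x 0.02425 = 0.005561 mol, which equals the excess n(HClO4).
So n(HClO4) consumed by the sample = 0.01795 - 0.005561 = 0.01239 mol.
n(ZnO) = 0.01239 / 2 = 0.006196 mol.
mass = 0.006196 mol x 81.38 g/mol = 0.504 g.

0.504 g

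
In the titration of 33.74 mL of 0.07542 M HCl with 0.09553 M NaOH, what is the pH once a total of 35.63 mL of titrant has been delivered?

12.09

n(acid) = 0.07542 x 0.03374 = 0.002545 mol; n(NaOH) added = 0.09553 x 0.03563 = 0.003404 mol.
Base is in excess by 0.003404 - 0.002545 = 0.0008591 mol in a total volume of 0.06937 L.
[OH^-] = 0.0008591/0.06937 = 0.01238 M, so pOH = 1.91 and pH = 14.00 - 1.91 = 12.09.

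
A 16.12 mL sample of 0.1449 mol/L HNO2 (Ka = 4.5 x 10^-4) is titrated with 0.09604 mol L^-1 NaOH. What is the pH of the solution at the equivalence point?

8.05

n(HNO2) = 0.1449 x 0.01612 = 0.002336 mol; V(NaOH) at equivalence = 0.002336/0.09604 = 0.02432 L.
At equivalence all the acid is converted to NO2-; total volume = 0.01612 + 0.02432 = 0.04044 L, so [NO2-] = 0.002336/0.04044 = 0.05776 M.
Kb = Kw/Ka = 1.0e-14 / 4.5 x 10^-4 = 2.22e-11.
[OH^-] = sqrt(Kb x [NO2-]) = sqrt(2.22e-11 x 0.05776) = 1.13e-6 M.
pOH = 5.95, so pH = 14.00 - 5.95 = 8.05.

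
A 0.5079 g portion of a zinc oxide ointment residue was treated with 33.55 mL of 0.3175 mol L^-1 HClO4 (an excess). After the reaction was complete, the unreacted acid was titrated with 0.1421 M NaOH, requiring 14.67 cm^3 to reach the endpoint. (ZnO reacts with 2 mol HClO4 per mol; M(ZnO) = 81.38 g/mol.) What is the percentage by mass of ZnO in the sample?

68.6%

Total n(HClO4) added = 0.3175 x 0.03355 = 0.01065 mol.
n(NaOH) used = 0.1421 x 0.01467 = 0.002085 mol, which equals the excess n(HClO4).
So n(HClO4) consumed by the sample = 0.01065 - 0.002085 = 0.008568 mol.
n(ZnO) = 0.008568 / 2 = 0.004284 mol.
mass ZnO = 0.004284 x 81.38 = 0.3486 g, so %ZnO = 0.3486/0.5079 x 100 = 68.6%.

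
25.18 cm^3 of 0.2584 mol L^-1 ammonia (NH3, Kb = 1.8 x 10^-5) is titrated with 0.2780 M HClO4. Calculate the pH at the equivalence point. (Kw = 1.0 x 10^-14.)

5.06

n(NH3) = 0.2584 x 0.02518 = 0.006507 mol; V(HClO4) at equivalence = 0.006507/0.2780 = 0.02340 L.
At equivalence the base is fully converted to NH4+; total volume = 0.04858 L, so [NH4+] = 0.006507/0.04858 = 0.1339 M.
Ka(NH4+) = Kw/Kb = 1.0e-14 / 1.8 x 10^-5 = 5.56e-10.
[H^+] = sqrt(Ka x [NH4+]) = sqrt(5.56e-10 x 0.1339) = 8.63e-6 M.
pH = -log(8.63e-6) = 5.06.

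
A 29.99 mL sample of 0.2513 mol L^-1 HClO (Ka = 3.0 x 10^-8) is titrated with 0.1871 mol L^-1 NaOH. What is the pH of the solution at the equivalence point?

n(HClO) = 0.2513 x 0.02999 = 0.007536 mol; V(NaOH) at equivalence = 0.007536/0.1871 = 0.04028 L.
At equivalence all the acid is converted to ClO-; total volume = 0.02999 + 0.04028 = 0.07027 L, so [ClO-] = 0.007536/0.07027 = 0.1072 M.
Kb = Kw/Ka = 1.0e-14 / 3.0 x 10^-8 = 3.33e-7.
[OH^-] = sqrt(Kb x [ClO-]) = sqrt(3.33e-7 x 0.1072) = 0.000189 M.
pOH = 3.72, so pH = 14.00 - 3.72 = 10.28.

10.28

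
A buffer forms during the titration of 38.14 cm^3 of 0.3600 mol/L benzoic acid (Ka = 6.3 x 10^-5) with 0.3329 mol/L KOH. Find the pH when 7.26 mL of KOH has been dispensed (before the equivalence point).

3.53

Initial n(C6H5COOH) = 0.3600 x 0.03814 = 0.01373 mol.
n(KOH) added = 0.3329 x 0.007260 = 0.002417 mol, converting that many moles of C6H5COOH to C6H5COO-.
Remaining n(C6H5COOH) = 0.01131 mol; n(C6H5COO-) = 0.002417 mol.
By Henderson-Hasselbalch, pH = pKa + log([A^-]/[HA]) = 4.20 + log(0.002417/0.01131) = 4.20 + (-0.67) = 3.53.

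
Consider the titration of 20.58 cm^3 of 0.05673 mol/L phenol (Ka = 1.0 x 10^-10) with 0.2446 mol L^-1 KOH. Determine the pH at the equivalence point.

11.33

n(C6H5OH) = 0.05673 x 0.02058 = 0.001168 mol; V(KOH) at equivalence = 0.001168/0.2446 = 0.004773 L.
At equivalence all the acid is converted to C6H5O-; total volume = 0.02058 + 0.004773 = 0.02535 L, so [C6H5O-] = 0.001168/0.02535 = 0.04605 M.
Kb = Kw/Ka = 1.0e-14 / 1.0 x 10^-10 = 0.000100.
[OH^-] = sqrt(Kb x [C6H5O-]) = sqrt(0.000100 x 0.04605) = 0.00215 M.
pOH = 2.67, so pH = 14.00 - 2.67 = 11.33.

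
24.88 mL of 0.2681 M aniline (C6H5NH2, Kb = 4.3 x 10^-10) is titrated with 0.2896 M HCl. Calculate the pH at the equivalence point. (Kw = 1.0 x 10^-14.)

n(C6H5NH2) = 0.2681 x 0.02488 = 0.006670 mol; V(HCl) at equivalence = 0.006670/0.2896 = 0.02303 L.
At equivalence the base is fully converted to C6H5NH3+; total volume = 0.04791 L, so [C6H5NH3+] = 0.006670/0.04791 = 0.1392 M.
Ka(C6H5NH3+) = Kw/Kb = 1.0e-14 / 4.3 x 10^-10 = 2.33e-5.
[H^+] = sqrt(Ka x [C6H5NH3+]) = sqrt(2.33e-5 x 0.1392) = 0.00180 M.
pH = -log(0.00180) = 2.74.

2.74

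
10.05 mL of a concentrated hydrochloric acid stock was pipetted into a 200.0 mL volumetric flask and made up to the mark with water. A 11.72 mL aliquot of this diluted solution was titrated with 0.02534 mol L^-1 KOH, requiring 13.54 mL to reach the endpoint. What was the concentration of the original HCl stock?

0.583 M

n(KOH) = 0.02534 x 0.01354 = 0.0003431 mol.
n(HCl) in the aliquot = 0.0003431 mol.
[diluted HCl] = 0.0003431 / 0.01172 = 0.02928 M.
Dilution factor = 200.0/10.05 = 19.90, so [stock] = 0.02928 x 19.90 = 0.583 M.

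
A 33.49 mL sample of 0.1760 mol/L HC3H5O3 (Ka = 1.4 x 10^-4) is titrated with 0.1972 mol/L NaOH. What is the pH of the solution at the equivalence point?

8.41

n(HC3H5O3) = 0.1760 x 0.03349 = 0.005894 mol; V(NaOH) at equivalence = 0.005894/0.1972 = 0.02989 L.
At equivalence all the acid is converted to C3H5O3-; total volume = 0.03349 + 0.02989 = 0.06338 L, so [C3H5O3-] = 0.005894/0.06338 = 0.09300 M.
Kb = Kw/Ka = 1.0e-14 / 1.4 x 10^-4 = 7.14e-11.
[OH^-] = sqrt(Kb x [C3H5O3-]) = sqrt(7.14e-11 x 0.09300) = 2.58e-6 M.
pOH = 5.59, so pH = 14.00 - 5.59 = 8.41.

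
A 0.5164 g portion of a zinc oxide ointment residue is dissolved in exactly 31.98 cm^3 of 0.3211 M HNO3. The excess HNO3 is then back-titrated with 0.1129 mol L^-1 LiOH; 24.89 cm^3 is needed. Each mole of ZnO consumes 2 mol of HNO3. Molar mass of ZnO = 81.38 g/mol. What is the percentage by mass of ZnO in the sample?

Total n(HNO3) added = 0.3211 x 0.03198 = 0.01027 mol.
n(LiOH) used = 0.1129 x 0.02489 = 0.002810 mol, which equals the excess n(HNO3).
So n(HNO3) consumed by the sample = 0.01027 - 0.002810 = 0.007459 mol.
n(ZnO) = 0.007459 / 2 = 0.003729 mol.
mass ZnO = 0.003729 x 81.38 = 0.3035 g, so %ZnO = 0.3035/0.5164 x 100 = 58.8%.

58.8%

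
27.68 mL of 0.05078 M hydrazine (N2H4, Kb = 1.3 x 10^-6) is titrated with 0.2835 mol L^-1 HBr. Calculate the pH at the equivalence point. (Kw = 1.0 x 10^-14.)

n(N2H4) = 0.05078 x 0.02768 = 0.001406 mol; V(HBr) at equivalence = 0.001406/0.2835 = 0.004958 L.
At equivalence the base is fully converted to N2H5+; total volume = 0.03264 L, so [N2H5+] = 0.001406/0.03264 = 0.04307 M.
Ka(N2H5+) = Kw/Kb = 1.0e-14 / 1.3 x 10^-6 = 7.69e-9.
[H^+] = sqrt(Ka x [N2H5+]) = sqrt(7.69e-9 x 0.04307) = 1.82e-5 M.
pH = -log(1.82e-5) = 4.74.

4.74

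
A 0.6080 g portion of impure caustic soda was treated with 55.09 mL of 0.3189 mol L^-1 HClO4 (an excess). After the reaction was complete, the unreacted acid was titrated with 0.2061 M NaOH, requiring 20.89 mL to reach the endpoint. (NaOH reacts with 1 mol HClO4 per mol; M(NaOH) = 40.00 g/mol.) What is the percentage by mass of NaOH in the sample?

Total n(HClO4) added = 0.3189 x 0.05509 = 0.01757 mol.
n(NaOH) used = 0.2061 x 0.02089 = 0.004305 mol, which equals the excess n(HClO4).
So n(HClO4) consumed by the sample = 0.01757 - 0.004305 = 0.01326 mol.
n(NaOH) = 0.01326 / 1 = 0.01326 mol.
mass NaOH = 0.01326 x 40.00 = 0.5305 g, so %NaOH = 0.5305/0.6080 x 100 = 87.3%.

87.3%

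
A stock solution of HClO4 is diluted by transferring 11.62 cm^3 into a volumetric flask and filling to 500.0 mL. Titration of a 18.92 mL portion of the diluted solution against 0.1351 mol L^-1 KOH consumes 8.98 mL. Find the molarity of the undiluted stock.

n(KOH) = 0.1351 x 0.008980 = 0.001213 mol.
n(HClO4) in the aliquot = 0.001213 mol.
[diluted HClO4] = 0.001213 / 0.01892 = 0.06412 M.
Dilution factor = 500.0/11.62 = 43.03, so [stock] = 0.06412 x 43.03 = 2.76 M.

2.76 M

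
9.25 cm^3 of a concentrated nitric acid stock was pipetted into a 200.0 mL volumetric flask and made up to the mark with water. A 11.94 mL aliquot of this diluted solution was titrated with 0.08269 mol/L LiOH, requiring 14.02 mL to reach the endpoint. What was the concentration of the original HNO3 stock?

n(LiOH) = 0.08269 x 0.01402 = 0.001159 mol.
n(HNO3) in the aliquot = 0.001159 mol.
[diluted HNO3] = 0.001159 / 0.01194 = 0.09709 M.
Dilution factor = 200.0/9.250 = 21.62, so [stock] = 0.09709 x 21.62 = 2.10 M.

2.10 M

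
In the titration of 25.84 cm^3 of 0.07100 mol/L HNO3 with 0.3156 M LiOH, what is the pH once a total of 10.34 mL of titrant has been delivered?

12.60

n(acid) = 0.07100 x 0.02584 = 0.001835 mol; n(LiOH) added = 0.3156 x 0.01034 = 0.003263 mol.
Base is in excess by 0.003263 - 0.001835 = 0.001429 mol in a total volume of 0.03618 L.
[OH^-] = 0.001429/0.03618 = 0.03949 M, so pOH = 1.40 and pH = 14.00 - 1.40 = 12.60.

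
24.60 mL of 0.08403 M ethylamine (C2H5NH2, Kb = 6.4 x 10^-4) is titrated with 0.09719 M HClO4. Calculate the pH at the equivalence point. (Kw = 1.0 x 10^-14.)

6.08

n(C2H5NH2) = 0.08403 x 0.02460 = 0.002067 mol; V(HClO4) at equivalence = 0.002067/0.09719 = 0.02127 L.
At equivalence the base is fully converted to C2H5NH3+; total volume = 0.04587 L, so [C2H5NH3+] = 0.002067/0.04587 = 0.04507 M.
Ka(C2H5NH3+) = Kw/Kb = 1.0e-14 / 6.4 x 10^-4 = 1.56e-11.
[H^+] = sqrt(Ka x [C2H5NH3+]) = sqrt(1.56e-11 x 0.04507) = 8.39e-7 M.
pH = -log(8.39e-7) = 6.08.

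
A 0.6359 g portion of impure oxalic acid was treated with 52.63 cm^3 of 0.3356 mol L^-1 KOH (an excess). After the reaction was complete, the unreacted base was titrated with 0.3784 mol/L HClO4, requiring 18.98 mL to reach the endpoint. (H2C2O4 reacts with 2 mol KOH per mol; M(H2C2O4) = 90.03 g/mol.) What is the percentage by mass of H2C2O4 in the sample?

74.2%

Total n(KOH) added = 0.3356 x 0.05263 = 0.01766 mol.
n(HClO4) used = 0.3784 x 0.01898 = 0.007182 mol, which equals the excess n(KOH).
So n(KOH) consumed by the sample = 0.01766 - 0.007182 = 0.01048 mol.
n(H2C2O4) = 0.01048 / 2 = 0.005240 mol.
mass H2C2O4 = 0.005240 x 90.03 = 0.4718 g, so %H2C2O4 = 0.4718/0.6359 x 100 = 74.2%.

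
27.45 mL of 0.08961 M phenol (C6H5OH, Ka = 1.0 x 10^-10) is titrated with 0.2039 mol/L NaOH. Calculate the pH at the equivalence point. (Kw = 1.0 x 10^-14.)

n(C6H5OH) = 0.08961 x 0.02745 = 0.002460 mol; V(NaOH) at equivalence = 0.002460/0.2039 = 0.01206 L.
At equivalence all the acid is converted to C6H5O-; total volume = 0.02745 + 0.01206 = 0.03951 L, so [C6H5O-] = 0.002460/0.03951 = 0.06225 M.
Kb = Kw/Ka = 1.0e-14 / 1.0 x 10^-10 = 0.000100.
[OH^-] = sqrt(Kb x [C6H5O-]) = sqrt(0.000100 x 0.06225) = 0.00250 M.
pOH = 2.60, so pH = 14.00 - 2.60 = 11.40.

11.40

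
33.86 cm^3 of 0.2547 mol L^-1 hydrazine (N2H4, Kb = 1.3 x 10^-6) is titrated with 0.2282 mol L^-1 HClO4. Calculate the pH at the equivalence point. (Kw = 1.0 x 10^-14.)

n(N2H4) = 0.2547 x 0.03386 = 0.008624 mol; V(HClO4) at equivalence = 0.008624/0.2282 = 0.03779 L.
At equivalence the base is fully converted to N2H5+; total volume = 0.07165 L, so [N2H5+] = 0.008624/0.07165 = 0.1204 M.
Ka(N2H5+) = Kw/Kb = 1.0e-14 / 1.3 x 10^-6 = 7.69e-9.
[H^+] = sqrt(Ka x [N2H5+]) = sqrt(7.69e-9 x 0.1204) = 3.04e-5 M.
pH = -log(3.04e-5) = 4.52.

4.52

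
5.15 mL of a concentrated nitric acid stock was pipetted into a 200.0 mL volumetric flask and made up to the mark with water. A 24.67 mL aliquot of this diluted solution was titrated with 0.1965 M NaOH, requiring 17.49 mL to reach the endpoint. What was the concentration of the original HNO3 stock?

5.41 M

n(NaOH) = 0.1965 x 0.01749 = 0.003437 mol.
n(HNO3) in the aliquot = 0.003437 mol.
[diluted HNO3] = 0.003437 / 0.02467 = 0.1393 M.
Dilution factor = 200.0/5.150 = 38.83, so [stock] = 0.1393 x 38.83 = 5.41 M.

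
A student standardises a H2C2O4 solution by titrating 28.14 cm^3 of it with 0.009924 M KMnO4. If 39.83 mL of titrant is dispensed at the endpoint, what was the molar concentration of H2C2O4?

0.0351 M

n(KMnO4) = 0.009924 x 0.03983 = 0.0003953 mol.
From the balanced equation, 2 mol KMnO4 reacts with 5 mol H2C2O4, so n(H2C2O4) = 0.0003953 x 5/2 = 0.0009882 mol.
[H2C2O4] = 0.0009882 / 0.02814 L = 0.0351 M.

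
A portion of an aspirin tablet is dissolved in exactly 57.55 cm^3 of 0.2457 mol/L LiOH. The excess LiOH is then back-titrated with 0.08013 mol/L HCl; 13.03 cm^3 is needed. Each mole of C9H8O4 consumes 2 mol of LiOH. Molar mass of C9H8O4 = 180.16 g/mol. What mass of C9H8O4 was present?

Total n(LiOH) added = 0.2457 x 0.05755 = 0.01414 mol.
n(HCl) used = 0.08013 x 0.01303 = 0.001044 mol, which equals the excess n(LiOH).
So n(LiOH) consumed by the sample = 0.01414 - 0.001044 = 0.01310 mol.
n(C9H8O4) = 0.01310 / 2 = 0.006548 mol.
mass = 0.006548 mol x 180.16 g/mol = 1.18 g.

1.18 g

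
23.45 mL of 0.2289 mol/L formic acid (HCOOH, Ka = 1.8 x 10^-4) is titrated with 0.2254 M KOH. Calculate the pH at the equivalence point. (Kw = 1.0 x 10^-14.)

8.40

n(HCOOH) = 0.2289 x 0.02345 = 0.005368 mol; V(KOH) at equivalence = 0.005368/0.2254 = 0.02381 L.
At equivalence all the acid is converted to HCOO-; total volume = 0.02345 + 0.02381 = 0.04726 L, so [HCOO-] = 0.005368/0.04726 = 0.1136 M.
Kb = Kw/Ka = 1.0e-14 / 1.8 x 10^-4 = 5.56e-11.
[OH^-] = sqrt(Kb x [HCOO-]) = sqrt(5.56e-11 x 0.1136) = 2.51e-6 M.
pOH = 5.60, so pH = 14.00 - 5.60 = 8.40.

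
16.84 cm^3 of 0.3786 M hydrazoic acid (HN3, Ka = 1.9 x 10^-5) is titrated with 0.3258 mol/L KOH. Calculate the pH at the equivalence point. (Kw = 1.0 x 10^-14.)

n(HN3) = 0.3786 x 0.01684 = 0.006376 mol; V(KOH) at equivalence = 0.006376/0.3258 = 0.01957 L.
At equivalence all the acid is converted to N3-; total volume = 0.01684 + 0.01957 = 0.03641 L, so [N3-] = 0.006376/0.03641 = 0.1751 M.
Kb = Kw/Ka = 1.0e-14 / 1.9 x 10^-5 = 5.26e-10.
[OH^-] = sqrt(Kb x [N3-]) = sqrt(5.26e-10 x 0.1751) = 9.60e-6 M.
pOH = 5.02, so pH = 14.00 - 5.02 = 8.98.

8.98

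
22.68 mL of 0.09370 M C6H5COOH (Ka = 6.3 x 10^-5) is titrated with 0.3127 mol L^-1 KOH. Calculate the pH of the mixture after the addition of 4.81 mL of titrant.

4.58

Initial n(C6H5COOH) = 0.09370 x 0.02268 = 0.002125 mol.
n(KOH) added = 0.3127 x 0.004810 = 0.001504 mol, converting that many moles of C6H5COOH to C6H5COO-.
Remaining n(C6H5COOH) = 0.0006210 mol; n(C6H5COO-) = 0.001504 mol.
By Henderson-Hasselbalch, pH = pKa + log([A^-]/[HA]) = 4.20 + log(0.001504/0.0006210) = 4.20 + (+0.38) = 4.58.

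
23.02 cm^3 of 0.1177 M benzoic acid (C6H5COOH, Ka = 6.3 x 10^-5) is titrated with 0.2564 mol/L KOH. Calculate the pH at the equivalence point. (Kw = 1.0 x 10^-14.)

n(C6H5COOH) = 0.1177 x 0.02302 = 0.002709 mol; V(KOH) at equivalence = 0.002709/0.2564 = 0.01057 L.
At equivalence all the acid is converted to C6H5COO-; total volume = 0.02302 + 0.01057 = 0.03359 L, so [C6H5COO-] = 0.002709/0.03359 = 0.08067 M.
Kb = Kw/Ka = 1.0e-14 / 6.3 x 10^-5 = 1.59e-10.
[OH^-] = sqrt(Kb x [C6H5COO-]) = sqrt(1.59e-10 x 0.08067) = 3.58e-6 M.
pOH = 5.45, so pH = 14.00 - 5.45 = 8.55.

8.55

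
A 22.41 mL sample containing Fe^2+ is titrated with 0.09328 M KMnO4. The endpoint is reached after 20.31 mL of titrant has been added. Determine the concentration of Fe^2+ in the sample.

n(KMnO4) = 0.09328 x 0.02031 = 0.001895 mol.
From the balanced equation, 1 mol KMnO4 reacts with 5 mol Fe^2+, so n(Fe^2+) = 0.001895 x 5/1 = 0.009473 mol.
[Fe^2+] = 0.009473 / 0.02241 L = 0.423 M.

0.423 M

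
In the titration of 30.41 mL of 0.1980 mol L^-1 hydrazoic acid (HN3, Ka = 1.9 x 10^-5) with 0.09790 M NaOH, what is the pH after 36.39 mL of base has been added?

4.88

Initial n(HN3) = 0.1980 x 0.03041 = 0.006021 mol.
n(NaOH) added = 0.09790 x 0.03639 = 0.003563 mol, converting that many moles of HN3 to N3-.
Remaining n(HN3) = 0.002459 mol; n(N3-) = 0.003563 mol.
By Henderson-Hasselbalch, pH = pKa + log([A^-]/[HA]) = 4.72 + log(0.003563/0.002459) = 4.72 + (+0.16) = 4.88.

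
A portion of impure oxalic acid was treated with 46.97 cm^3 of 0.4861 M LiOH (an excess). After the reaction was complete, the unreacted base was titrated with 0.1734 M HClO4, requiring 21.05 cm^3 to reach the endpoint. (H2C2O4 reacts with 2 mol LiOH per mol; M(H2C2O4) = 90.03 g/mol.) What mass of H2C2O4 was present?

Total n(LiOH) added = 0.4861 x 0.04697 = 0.02283 mol.
n(HClO4) used = 0.1734 x 0.02105 = 0.003650 mol, which equals the excess n(LiOH).
So n(LiOH) consumed by the sample = 0.02283 - 0.003650 = 0.01918 mol.
n(H2C2O4) = 0.01918 / 2 = 0.009591 mol.
mass = 0.009591 mol x 90.03 g/mol = 0.863 g.

0.863 g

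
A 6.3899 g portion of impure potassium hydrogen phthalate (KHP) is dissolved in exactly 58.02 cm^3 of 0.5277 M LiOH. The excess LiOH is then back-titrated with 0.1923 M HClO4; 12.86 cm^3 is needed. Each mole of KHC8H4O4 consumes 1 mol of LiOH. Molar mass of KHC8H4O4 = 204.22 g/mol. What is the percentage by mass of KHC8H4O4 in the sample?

89.9%

Total n(LiOH) added = 0.5277 x 0.05802 = 0.03062 mol.
n(HClO4) used = 0.1923 x 0.01286 = 0.002473 mol, which equals the excess n(LiOH).
So n(LiOH) consumed by the sample = 0.03062 - 0.002473 = 0.02814 mol.
n(KHC8H4O4) = 0.02814 / 1 = 0.02814 mol.
mass KHC8H4O4 = 0.02814 x 204.22 = 5.748 g, so %KHC8H4O4 = 5.748/6.3899 x 100 = 89.9%.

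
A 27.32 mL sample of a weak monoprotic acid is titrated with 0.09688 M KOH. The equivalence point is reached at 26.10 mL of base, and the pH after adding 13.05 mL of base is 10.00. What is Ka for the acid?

1.0 x 10^-10

13.05 mL is half of the equivalence volume, so this is the half-equivalence point where [HA] = [A^-].
At half-equivalence pH = pKa, so pKa = 10.00.
Ka = 10^(-10.00) = 1.0 x 10^-10.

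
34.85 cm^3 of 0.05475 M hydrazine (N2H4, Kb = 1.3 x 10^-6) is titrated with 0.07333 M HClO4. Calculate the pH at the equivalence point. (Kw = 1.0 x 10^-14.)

n(N2H4) = 0.05475 x 0.03485 = 0.001908 mol; V(HClO4) at equivalence = 0.001908/0.07333 = 0.02602 L.
At equivalence the base is fully converted to N2H5+; total volume = 0.06087 L, so [N2H5+] = 0.001908/0.06087 = 0.03135 M.
Ka(N2H5+) = Kw/Kb = 1.0e-14 / 1.3 x 10^-6 = 7.69e-9.
[H^+] = sqrt(Ka x [N2H5+]) = sqrt(7.69e-9 x 0.03135) = 1.55e-5 M.
pH = -log(1.55e-5) = 4.81.

4.81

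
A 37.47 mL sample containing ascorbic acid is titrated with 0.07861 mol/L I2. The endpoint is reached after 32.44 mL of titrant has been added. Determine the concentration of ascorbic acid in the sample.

n(I2) = 0.07861 x 0.03244 = 0.002550 mol.
From the balanced equation, 1 mol I2 reacts with 1 mol ascorbic acid, so n(ascorbic acid) = 0.002550 x 1/1 = 0.002550 mol.
[ascorbic acid] = 0.002550 / 0.03747 L = 0.0681 M.

0.0681 M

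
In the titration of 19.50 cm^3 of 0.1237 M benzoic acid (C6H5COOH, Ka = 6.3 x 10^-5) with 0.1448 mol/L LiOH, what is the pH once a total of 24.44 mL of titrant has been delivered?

n(acid) = 0.1237 x 0.01950 = 0.002412 mol; n(LiOH) added = 0.1448 x 0.02444 = 0.003539 mol.
Base is in excess by 0.003539 - 0.002412 = 0.001127 mol in a total volume of 0.04394 L.
[OH^-] = 0.001127/0.04394 = 0.02564 M, so pOH = 1.59 and pH = 14.00 - 1.59 = 12.41.

12.41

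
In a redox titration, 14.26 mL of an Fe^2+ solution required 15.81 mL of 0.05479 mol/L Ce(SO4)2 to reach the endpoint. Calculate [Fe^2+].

n(Ce(SO4)2) = 0.05479 x 0.01581 = 0.0008662 mol.
From the balanced equation, 1 mol Ce(SO4)2 reacts with 1 mol Fe^2+, so n(Fe^2+) = 0.0008662 x 1/1 = 0.0008662 mol.
[Fe^2+] = 0.0008662 / 0.01426 L = 0.0607 M.

0.0607 M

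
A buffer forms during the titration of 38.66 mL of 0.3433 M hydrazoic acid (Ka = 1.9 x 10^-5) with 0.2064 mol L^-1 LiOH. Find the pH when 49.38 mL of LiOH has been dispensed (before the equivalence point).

Initial n(HN3) = 0.3433 x 0.03866 = 0.01327 mol.
n(LiOH) added = 0.2064 x 0.04938 = 0.01019 mol, converting that many moles of HN3 to N3-.
Remaining n(HN3) = 0.003080 mol; n(N3-) = 0.01019 mol.
By Henderson-Hasselbalch, pH = pKa + log([A^-]/[HA]) = 4.72 + log(0.01019/0.003080) = 4.72 + (+0.52) = 5.24.

5.24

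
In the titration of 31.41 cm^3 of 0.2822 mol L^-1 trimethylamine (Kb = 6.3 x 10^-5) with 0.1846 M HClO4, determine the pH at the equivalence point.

5.38

n((CH3)3N) = 0.2822 x 0.03141 = 0.008864 mol; V(HClO4) at equivalence = 0.008864/0.1846 = 0.04802 L.
At equivalence the base is fully converted to (CH3)3NH+; total volume = 0.07943 L, so [(CH3)3NH+] = 0.008864/0.07943 = 0.1116 M.
Ka((CH3)3NH+) = Kw/Kb = 1.0e-14 / 6.3 x 10^-5 = 1.59e-10.
[H^+] = sqrt(Ka x [(CH3)3NH+]) = sqrt(1.59e-10 x 0.1116) = 4.21e-6 M.
pH = -log(4.21e-6) = 5.38.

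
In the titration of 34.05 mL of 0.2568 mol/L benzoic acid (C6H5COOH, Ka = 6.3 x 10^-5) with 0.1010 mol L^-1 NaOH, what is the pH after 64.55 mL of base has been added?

4.67

Initial n(C6H5COOH) = 0.2568 x 0.03405 = 0.008744 mol.
n(NaOH) added = 0.1010 x 0.06455 = 0.006520 mol, converting that many moles of C6H5COOH to C6H5COO-.
Remaining n(C6H5COOH) = 0.002224 mol; n(C6H5COO-) = 0.006520 mol.
By Henderson-Hasselbalch, pH = pKa + log([A^-]/[HA]) = 4.20 + log(0.006520/0.002224) = 4.20 + (+0.47) = 4.67.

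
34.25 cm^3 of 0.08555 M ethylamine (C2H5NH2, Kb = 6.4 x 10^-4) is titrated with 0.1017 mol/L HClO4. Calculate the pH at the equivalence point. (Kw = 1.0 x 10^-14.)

n(C2H5NH2) = 0.08555 x 0.03425 = 0.002930 mol; V(HClO4) at equivalence = 0.002930/0.1017 = 0.02881 L.
At equivalence the base is fully converted to C2H5NH3+; total volume = 0.06306 L, so [C2H5NH3+] = 0.002930/0.06306 = 0.04646 M.
Ka(C2H5NH3+) = Kw/Kb = 1.0e-14 / 6.4 x 10^-4 = 1.56e-11.
[H^+] = sqrt(Ka x [C2H5NH3+]) = sqrt(1.56e-11 x 0.04646) = 8.52e-7 M.
pH = -log(8.52e-7) = 6.07.

6.07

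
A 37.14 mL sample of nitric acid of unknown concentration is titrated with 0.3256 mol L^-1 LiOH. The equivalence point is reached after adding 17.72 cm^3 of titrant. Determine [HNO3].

0.155 M

n(LiOH) delivered = 0.3256 x 0.01772 = 0.005770 mol.
For a 1:1 reaction, n(HNO3) = 0.005770 mol.
[HNO3] = 0.005770 mol / 0.03714 L = 0.155 M.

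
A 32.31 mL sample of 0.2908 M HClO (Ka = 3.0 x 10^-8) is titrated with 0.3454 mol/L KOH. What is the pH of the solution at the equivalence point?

10.36

n(HClO) = 0.2908 x 0.03231 = 0.009396 mol; V(KOH) at equivalence = 0.009396/0.3454 = 0.02720 L.
At equivalence all the acid is converted to ClO-; total volume = 0.03231 + 0.02720 = 0.05951 L, so [ClO-] = 0.009396/0.05951 = 0.1579 M.
Kb = Kw/Ka = 1.0e-14 / 3.0 x 10^-8 = 3.33e-7.
[OH^-] = sqrt(Kb x [ClO-]) = sqrt(3.33e-7 x 0.1579) = 0.000229 M.
pOH = 3.64, so pH = 14.00 - 3.64 = 10.36.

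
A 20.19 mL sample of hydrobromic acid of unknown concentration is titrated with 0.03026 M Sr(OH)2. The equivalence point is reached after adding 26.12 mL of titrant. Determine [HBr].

0.0783 M

n(Sr(OH)2) delivered = 0.03026 x 0.02612 = 0.0007904 mol.
The reaction is 2 HBr + 1 Sr(OH)2, so n(HBr) = 0.0007904 x 2/1 = 0.001581 mol.
[HBr] = 0.001581 mol / 0.02019 L = 0.0783 M.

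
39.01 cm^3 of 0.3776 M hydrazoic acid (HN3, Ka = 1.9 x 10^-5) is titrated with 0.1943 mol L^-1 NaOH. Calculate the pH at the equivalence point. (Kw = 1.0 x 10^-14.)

8.91

n(HN3) = 0.3776 x 0.03901 = 0.01473 mol; V(NaOH) at equivalence = 0.01473/0.1943 = 0.07581 L.
At equivalence all the acid is converted to N3-; total volume = 0.03901 + 0.07581 = 0.1148 L, so [N3-] = 0.01473/0.1148 = 0.1283 M.
Kb = Kw/Ka = 1.0e-14 / 1.9 x 10^-5 = 5.26e-10.
[OH^-] = sqrt(Kb x [N3-]) = sqrt(5.26e-10 x 0.1283) = 8.22e-6 M.
pOH = 5.09, so pH = 14.00 - 5.09 = 8.91.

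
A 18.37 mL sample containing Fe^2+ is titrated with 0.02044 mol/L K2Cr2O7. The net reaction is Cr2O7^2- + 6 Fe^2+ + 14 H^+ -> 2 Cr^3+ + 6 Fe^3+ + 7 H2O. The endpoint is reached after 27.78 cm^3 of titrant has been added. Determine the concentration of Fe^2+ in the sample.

n(K2Cr2O7) = 0.02044 x 0.02778 = 0.0005678 mol.
From the balanced equation, 1 mol K2Cr2O7 reacts with 6 mol Fe^2+, so n(Fe^2+) = 0.0005678 x 6/1 = 0.003407 mol.
[Fe^2+] = 0.003407 / 0.01837 L = 0.185 M.

0.185 M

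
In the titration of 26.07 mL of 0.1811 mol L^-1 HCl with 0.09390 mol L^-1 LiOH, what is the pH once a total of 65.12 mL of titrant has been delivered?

n(acid) = 0.1811 x 0.02607 = 0.004721 mol; n(LiOH) added = 0.09390 x 0.06512 = 0.006115 mol.
Base is in excess by 0.006115 - 0.004721 = 0.001393 mol in a total volume of 0.09119 L.
[OH^-] = 0.001393/0.09119 = 0.01528 M, so pOH = 1.82 and pH = 14.00 - 1.82 = 12.18.

12.18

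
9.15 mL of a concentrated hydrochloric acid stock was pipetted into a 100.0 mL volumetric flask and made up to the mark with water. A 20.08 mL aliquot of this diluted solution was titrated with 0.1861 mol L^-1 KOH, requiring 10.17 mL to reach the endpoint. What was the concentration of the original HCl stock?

n(KOH) = 0.1861 x 0.01017 = 0.001893 mol.
n(HCl) in the aliquot = 0.001893 mol.
[diluted HCl] = 0.001893 / 0.02008 = 0.09425 M.
Dilution factor = 100.0/9.150 = 10.93, so [stock] = 0.09425 x 10.93 = 1.03 M.

1.03 M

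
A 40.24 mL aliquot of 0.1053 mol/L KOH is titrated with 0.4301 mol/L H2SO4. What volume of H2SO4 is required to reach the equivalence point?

4.93 mL

n(KOH) = 0.1053 mol/L x 0.04024 L = 0.004237 mol.
The neutralisation is 2 KOH : 1 H2SO4, so n(H2SO4) = 0.004237 x 1/2 = 0.002119 mol.
V(H2SO4) = 0.002119 / 0.4301 = 0.004926 L = 4.93 mL.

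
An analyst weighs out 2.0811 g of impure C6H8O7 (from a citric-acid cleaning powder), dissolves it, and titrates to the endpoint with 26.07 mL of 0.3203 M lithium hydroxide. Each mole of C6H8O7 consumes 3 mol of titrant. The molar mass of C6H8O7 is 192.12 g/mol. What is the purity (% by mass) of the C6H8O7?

25.7%

n(LiOH) = 0.3203 x 0.02607 = 0.008350 mol.
n(C6H8O7) = 0.008350 / 3 = 0.002783 mol.
mass of C6H8O7 = 0.002783 x 192.12 = 0.5347 g.
% purity = 0.5347 / 2.0811 x 100 = 25.7%.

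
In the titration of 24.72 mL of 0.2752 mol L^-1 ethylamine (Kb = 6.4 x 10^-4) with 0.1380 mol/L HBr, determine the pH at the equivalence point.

n(C2H5NH2) = 0.2752 x 0.02472 = 0.006803 mol; V(HBr) at equivalence = 0.006803/0.1380 = 0.04930 L.
At equivalence the base is fully converted to C2H5NH3+; total volume = 0.07402 L, so [C2H5NH3+] = 0.006803/0.07402 = 0.09191 M.
Ka(C2H5NH3+) = Kw/Kb = 1.0e-14 / 6.4 x 10^-4 = 1.56e-11.
[H^+] = sqrt(Ka x [C2H5NH3+]) = sqrt(1.56e-11 x 0.09191) = 1.20e-6 M.
pH = -log(1.20e-6) = 5.92.

5.92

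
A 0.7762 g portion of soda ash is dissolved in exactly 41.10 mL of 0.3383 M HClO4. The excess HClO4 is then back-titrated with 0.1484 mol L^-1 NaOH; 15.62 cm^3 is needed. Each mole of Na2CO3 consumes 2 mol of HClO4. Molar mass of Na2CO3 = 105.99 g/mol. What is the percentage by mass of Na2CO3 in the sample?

Total n(HClO4) added = 0.3383 x 0.04110 = 0.01390 mol.
n(NaOH) used = 0.1484 x 0.01562 = 0.002318 mol, which equals the excess n(HClO4).
So n(HClO4) consumed by the sample = 0.01390 - 0.002318 = 0.01159 mol.
n(Na2CO3) = 0.01159 / 2 = 0.005793 mol.
mass Na2CO3 = 0.005793 x 105.99 = 0.6140 g, so %Na2CO3 = 0.6140/0.7762 x 100 = 79.1%.

79.1%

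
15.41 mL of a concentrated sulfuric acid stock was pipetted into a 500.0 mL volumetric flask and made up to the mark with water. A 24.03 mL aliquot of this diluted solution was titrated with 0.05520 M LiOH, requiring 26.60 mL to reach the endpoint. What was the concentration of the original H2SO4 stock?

0.991 M

n(LiOH) = 0.05520 x 0.02660 = 0.001468 mol.
n(H2SO4) in the aliquot = 0.001468 x 1/2 = 0.0007342 mol.
[diluted H2SO4] = 0.0007342 / 0.02403 = 0.03055 M.
Dilution factor = 500.0/15.41 = 32.45, so [stock] = 0.03055 x 32.45 = 0.991 M.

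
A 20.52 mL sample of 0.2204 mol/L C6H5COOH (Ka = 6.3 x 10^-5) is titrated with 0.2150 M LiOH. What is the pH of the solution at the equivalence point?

n(C6H5COOH) = 0.2204 x 0.02052 = 0.004523 mol; V(LiOH) at equivalence = 0.004523/0.2150 = 0.02104 L.
At equivalence all the acid is converted to C6H5COO-; total volume = 0.02052 + 0.02104 = 0.04156 L, so [C6H5COO-] = 0.004523/0.04156 = 0.1088 M.
Kb = Kw/Ka = 1.0e-14 / 6.3 x 10^-5 = 1.59e-10.
[OH^-] = sqrt(Kb x [C6H5COO-]) = sqrt(1.59e-10 x 0.1088) = 4.16e-6 M.
pOH = 5.38, so pH = 14.00 - 5.38 = 8.62.

8.62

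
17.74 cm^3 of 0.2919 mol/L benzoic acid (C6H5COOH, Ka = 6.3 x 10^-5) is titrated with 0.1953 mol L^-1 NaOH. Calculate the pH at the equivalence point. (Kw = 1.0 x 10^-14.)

8.63

n(C6H5COOH) = 0.2919 x 0.01774 = 0.005178 mol; V(NaOH) at equivalence = 0.005178/0.1953 = 0.02651 L.
At equivalence all the acid is converted to C6H5COO-; total volume = 0.01774 + 0.02651 = 0.04425 L, so [C6H5COO-] = 0.005178/0.04425 = 0.1170 M.
Kb = Kw/Ka = 1.0e-14 / 6.3 x 10^-5 = 1.59e-10.
[OH^-] = sqrt(Kb x [C6H5COO-]) = sqrt(1.59e-10 x 0.1170) = 4.31e-6 M.
pOH = 5.37, so pH = 14.00 - 5.37 = 8.63.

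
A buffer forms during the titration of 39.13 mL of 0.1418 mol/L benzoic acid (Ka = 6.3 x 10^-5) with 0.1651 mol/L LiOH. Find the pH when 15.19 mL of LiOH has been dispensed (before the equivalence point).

4.12

Initial n(C6H5COOH) = 0.1418 x 0.03913 = 0.005549 mol.
n(LiOH) added = 0.1651 x 0.01519 = 0.002508 mol, converting that many moles of C6H5COOH to C6H5COO-.
Remaining n(C6H5COOH) = 0.003041 mol; n(C6H5COO-) = 0.002508 mol.
By Henderson-Hasselbalch, pH = pKa + log([A^-]/[HA]) = 4.20 + log(0.002508/0.003041) = 4.20 + (-0.08) = 4.12.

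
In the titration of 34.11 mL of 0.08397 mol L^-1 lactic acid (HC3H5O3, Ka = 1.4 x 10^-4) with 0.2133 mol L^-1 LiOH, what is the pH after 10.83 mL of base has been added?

4.47

Initial n(HC3H5O3) = 0.08397 x 0.03411 = 0.002864 mol.
n(LiOH) added = 0.2133 x 0.01083 = 0.002310 mol, converting that many moles of HC3H5O3 to C3H5O3-.
Remaining n(HC3H5O3) = 0.0005542 mol; n(C3H5O3-) = 0.002310 mol.
By Henderson-Hasselbalch, pH = pKa + log([A^-]/[HA]) = 3.85 + log(0.002310/0.0005542) = 3.85 + (+0.62) = 4.47.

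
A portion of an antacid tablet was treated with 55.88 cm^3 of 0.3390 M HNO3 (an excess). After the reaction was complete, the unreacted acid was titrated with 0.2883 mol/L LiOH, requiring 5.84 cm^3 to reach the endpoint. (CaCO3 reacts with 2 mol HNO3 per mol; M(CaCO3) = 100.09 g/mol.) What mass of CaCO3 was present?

Total n(HNO3) added = 0.3390 x 0.05588 = 0.01894 mol.
n(LiOH) used = 0.2883 x 0.005840 = 0.001684 mol, which equals the excess n(HNO3).
So n(HNO3) consumed by the sample = 0.01894 - 0.001684 = 0.01726 mol.
n(CaCO3) = 0.01726 / 2 = 0.008630 mol.
mass = 0.008630 mol x 100.09 g/mol = 0.864 g.

0.864 g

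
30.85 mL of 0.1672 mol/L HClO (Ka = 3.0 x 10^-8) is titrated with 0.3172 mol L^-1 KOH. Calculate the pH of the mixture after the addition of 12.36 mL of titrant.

Initial n(HClO) = 0.1672 x 0.03085 = 0.005158 mol.
n(KOH) added = 0.3172 x 0.01236 = 0.003921 mol, converting that many moles of HClO to ClO-.
Remaining n(HClO) = 0.001238 mol; n(ClO-) = 0.003921 mol.
By Henderson-Hasselbalch, pH = pKa + log([A^-]/[HA]) = 7.52 + log(0.003921/0.001238) = 7.52 + (+0.50) = 8.02.

8.02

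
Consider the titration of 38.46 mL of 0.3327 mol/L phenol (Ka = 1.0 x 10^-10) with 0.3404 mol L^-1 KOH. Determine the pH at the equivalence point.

11.61

n(C6H5OH) = 0.3327 x 0.03846 = 0.01280 mol; V(KOH) at equivalence = 0.01280/0.3404 = 0.03759 L.
At equivalence all the acid is converted to C6H5O-; total volume = 0.03846 + 0.03759 = 0.07605 L, so [C6H5O-] = 0.01280/0.07605 = 0.1683 M.
Kb = Kw/Ka = 1.0e-14 / 1.0 x 10^-10 = 0.000100.
[OH^-] = sqrt(Kb x [C6H5O-]) = sqrt(0.000100 x 0.1683) = 0.00410 M.
pOH = 2.39, so pH = 14.00 - 2.39 = 11.61.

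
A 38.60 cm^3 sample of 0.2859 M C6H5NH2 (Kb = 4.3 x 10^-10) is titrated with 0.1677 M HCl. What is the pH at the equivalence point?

2.80

n(C6H5NH2) = 0.2859 x 0.03860 = 0.01104 mol; V(HCl) at equivalence = 0.01104/0.1677 = 0.06581 L.
At equivalence the base is fully converted to C6H5NH3+; total volume = 0.1044 L, so [C6H5NH3+] = 0.01104/0.1044 = 0.1057 M.
Ka(C6H5NH3+) = Kw/Kb = 1.0e-14 / 4.3 x 10^-10 = 2.33e-5.
[H^+] = sqrt(Ka x [C6H5NH3+]) = sqrt(2.33e-5 x 0.1057) = 0.00157 M.
pH = -log(0.00157) = 2.80.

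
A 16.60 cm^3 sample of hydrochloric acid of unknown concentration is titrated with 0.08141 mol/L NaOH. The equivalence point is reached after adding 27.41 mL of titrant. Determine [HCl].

0.134 M

n(NaOH) delivered = 0.08141 x 0.02741 = 0.002231 mol.
For a 1:1 reaction, n(HCl) = 0.002231 mol.
[HCl] = 0.002231 mol / 0.01660 L = 0.134 M.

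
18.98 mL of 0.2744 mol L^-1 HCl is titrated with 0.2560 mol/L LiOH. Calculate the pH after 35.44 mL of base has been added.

n(acid) = 0.2744 x 0.01898 = 0.005208 mol; n(LiOH) added = 0.2560 x 0.03544 = 0.009073 mol.
Base is in excess by 0.009073 - 0.005208 = 0.003865 mol in a total volume of 0.05442 L.
[OH^-] = 0.003865/0.05442 = 0.07101 M, so pOH = 1.15 and pH = 14.00 - 1.15 = 12.85.

12.85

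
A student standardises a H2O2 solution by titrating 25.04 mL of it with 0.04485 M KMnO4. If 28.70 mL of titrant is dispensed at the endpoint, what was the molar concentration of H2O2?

n(KMnO4) = 0.04485 x 0.02870 = 0.001287 mol.
From the balanced equation, 2 mol KMnO4 reacts with 5 mol H2O2, so n(H2O2) = 0.001287 x 5/2 = 0.003218 mol.
[H2O2] = 0.003218 / 0.02504 L = 0.129 M.

0.129 M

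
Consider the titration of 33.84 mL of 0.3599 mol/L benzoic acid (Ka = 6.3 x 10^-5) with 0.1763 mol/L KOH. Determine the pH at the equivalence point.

8.64

n(C6H5COOH) = 0.3599 x 0.03384 = 0.01218 mol; V(KOH) at equivalence = 0.01218/0.1763 = 0.06908 L.
At equivalence all the acid is converted to C6H5COO-; total volume = 0.03384 + 0.06908 = 0.1029 L, so [C6H5COO-] = 0.01218/0.1029 = 0.1183 M.
Kb = Kw/Ka = 1.0e-14 / 6.3 x 10^-5 = 1.59e-10.
[OH^-] = sqrt(Kb x [C6H5COO-]) = sqrt(1.59e-10 x 0.1183) = 4.33e-6 M.
pOH = 5.36, so pH = 14.00 - 5.36 = 8.64.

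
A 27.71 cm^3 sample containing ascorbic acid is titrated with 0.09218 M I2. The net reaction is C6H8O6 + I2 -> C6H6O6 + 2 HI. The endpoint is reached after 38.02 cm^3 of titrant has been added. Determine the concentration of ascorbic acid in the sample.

n(I2) = 0.09218 x 0.03802 = 0.003505 mol.
From the balanced equation, 1 mol I2 reacts with 1 mol ascorbic acid, so n(ascorbic acid) = 0.003505 x 1/1 = 0.003505 mol.
[ascorbic acid] = 0.003505 / 0.02771 L = 0.126 M.

0.126 M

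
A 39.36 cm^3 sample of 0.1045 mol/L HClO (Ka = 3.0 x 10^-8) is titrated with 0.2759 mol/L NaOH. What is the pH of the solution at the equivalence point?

10.20

n(HClO) = 0.1045 x 0.03936 = 0.004113 mol; V(NaOH) at equivalence = 0.004113/0.2759 = 0.01491 L.
At equivalence all the acid is converted to ClO-; total volume = 0.03936 + 0.01491 = 0.05427 L, so [ClO-] = 0.004113/0.05427 = 0.07579 M.
Kb = Kw/Ka = 1.0e-14 / 3.0 x 10^-8 = 3.33e-7.
[OH^-] = sqrt(Kb x [ClO-]) = sqrt(3.33e-7 x 0.07579) = 0.000159 M.
pOH = 3.80, so pH = 14.00 - 3.80 = 10.20.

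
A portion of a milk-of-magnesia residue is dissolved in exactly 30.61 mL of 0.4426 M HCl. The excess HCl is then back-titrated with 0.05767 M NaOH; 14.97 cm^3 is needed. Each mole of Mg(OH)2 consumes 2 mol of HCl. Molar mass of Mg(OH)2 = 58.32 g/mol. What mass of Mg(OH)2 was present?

0.370 g

Total n(HCl) added = 0.4426 x 0.03061 = 0.01355 mol.
n(NaOH) used = 0.05767 x 0.01497 = 0.0008633 mol, which equals the excess n(HCl).
So n(HCl) consumed by the sample = 0.01355 - 0.0008633 = 0.01268 mol.
n(Mg(OH)2) = 0.01268 / 2 = 0.006342 mol.
mass = 0.006342 mol x 58.32 g/mol = 0.370 g.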